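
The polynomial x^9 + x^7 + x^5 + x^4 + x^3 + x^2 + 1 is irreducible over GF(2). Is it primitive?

Yes

Write f(x) = x^9 + x^7 + x^5 + x^4 + x^3 + x^2 + 1.
|GF(2^9)^×| = 2^9 − 1 = 511. Prime factorization: 511 = 7·73.
f is primitive ⇔ x has order 511 in GF(2)[x]/(f), i.e. x^(511/q) ≠ 1 for each prime q | 511.
x^(73) mod f = x^7 + x^4 + 1.
x^(7) mod f = x^7.
None equal 1, so x has full order 511; f is primitive.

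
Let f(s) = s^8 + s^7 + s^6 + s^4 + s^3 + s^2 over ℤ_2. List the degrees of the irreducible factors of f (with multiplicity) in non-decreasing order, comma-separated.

1, 1, 1, 1, 1, 1, 2

Roots in ℤ_2: f(0) = 0 → root; f(1) = 0 → root.
Linear factors from roots: (s), (s + 1).
Complete factorization: f(s) = (s)^2·(s + 1)^4·(s^2 + s + 1).
Factor degrees with multiplicity: 1 + 1 + 1 + 1 + 1 + 1 + 2 = 8.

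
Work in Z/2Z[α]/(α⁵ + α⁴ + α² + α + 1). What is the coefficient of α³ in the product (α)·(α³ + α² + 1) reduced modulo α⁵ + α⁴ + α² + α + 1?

Multiply in Z/2Z[α]: (α)·(α³ + α² + 1) = α⁴ + α³ + α.
Reduced: α⁴ + α³ + α.

1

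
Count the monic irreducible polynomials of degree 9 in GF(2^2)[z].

29120

By the necklace-counting formula, N_4(9) = (1/9) Σ_{d|9} μ(9/d)·4^d.
Divisors of 9: 1, 3, 9; μ(9/d) for each: 0, -1, 1.
Σ = − 4^3 + 4^9 = 262080.
N = 262080/9 = 29120.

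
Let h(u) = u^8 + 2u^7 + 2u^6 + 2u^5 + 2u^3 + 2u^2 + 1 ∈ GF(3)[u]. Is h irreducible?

No

Check for roots in GF(3): h(0) = 1; h(1) = 0 → root; h(2) = 0 → root.
h(1) = 0, so (u − 1) divides h(u); h is reducible.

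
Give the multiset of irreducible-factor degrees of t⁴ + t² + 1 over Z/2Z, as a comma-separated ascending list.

Write g(t) = t⁴ + t² + 1.
Roots in Z/2Z: g(0) = 1; g(1) = 1.
Complete factorization: g(t) = (t² + t + 1)^2.
Factor degrees with multiplicity: 2 + 2 = 4.

2, 2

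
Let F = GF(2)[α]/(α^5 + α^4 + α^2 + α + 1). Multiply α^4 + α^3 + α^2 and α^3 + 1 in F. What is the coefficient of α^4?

Multiply in GF(2)[α]: (α^4 + α^3 + α^2)·(α^3 + 1) = α^7 + α^6 + α^5 + α^4 + α^3 + α^2.
Reduce using α^5 ≡ α^4 + α^2 + α + 1 (mod α^5 + α^4 + α^2 + α + 1).
Reduced: α^4 + α^2 + α + 1.

1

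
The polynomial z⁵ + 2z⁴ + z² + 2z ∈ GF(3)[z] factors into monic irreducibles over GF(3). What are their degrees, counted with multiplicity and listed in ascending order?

Write f(z) = z⁵ + 2z⁴ + z² + 2z.
Roots in GF(3): f(0) = 0 → root; f(1) = 0 → root; f(2) = 0 → root.
Linear factors from roots: (z), (z + 2), (z + 1).
Complete factorization: f(z) = (z)·(z + 2)·(z + 1)^3.
Factor degrees with multiplicity: 1 + 1 + 1 + 1 + 1 = 5.

1, 1, 1, 1, 1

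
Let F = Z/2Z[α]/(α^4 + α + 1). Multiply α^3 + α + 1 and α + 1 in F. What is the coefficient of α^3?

1

Multiply in Z/2Z[α]: (α^3 + α + 1)·(α + 1) = α^4 + α^3 + α^2 + 1.
Reduce using α^4 ≡ α + 1 (mod α^4 + α + 1).
Reduced: α^3 + α^2 + α.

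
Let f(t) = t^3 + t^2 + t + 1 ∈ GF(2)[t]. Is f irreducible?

No

Check for roots in GF(2): f(0) = 1; f(1) = 0 → root.
f(1) = 0, so (t − 1) divides f(t); f is reducible.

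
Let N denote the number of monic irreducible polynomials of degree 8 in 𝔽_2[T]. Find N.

30

By the necklace-counting formula, N_2(8) = (1/8) Σ_{d|8} μ(8/d)·2^d.
Divisors of 8: 1, 2, 4, 8; μ(8/d) for each: 0, 0, -1, 1.
Σ = − 2^4 + 2^8 = 240.
N = 240/8 = 30.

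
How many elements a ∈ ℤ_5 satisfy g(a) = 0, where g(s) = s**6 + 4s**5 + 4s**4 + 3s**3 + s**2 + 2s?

Evaluate at each of the 5 elements of ℤ_5:
g(0) = 0 → root; g(1) = 0 → root; g(2) = 3; g(3) = 1; g(4) = 2.
Roots: {0, 1}.

2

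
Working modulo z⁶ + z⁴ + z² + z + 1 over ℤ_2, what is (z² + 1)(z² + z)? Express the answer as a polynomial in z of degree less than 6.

Multiply in ℤ_2[z]: (z² + 1)·(z² + z) = z⁴ + z³ + z² + z.
Reduced: z⁴ + z³ + z² + z.

z^4 + z^3 + z^2 + z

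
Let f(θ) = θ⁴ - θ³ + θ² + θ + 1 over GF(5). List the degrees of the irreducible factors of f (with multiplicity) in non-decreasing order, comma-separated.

1, 1, 2

Roots in GF(5): f(0) = 1; f(1) = 3; f(2) = 0 → root; f(3) = 2; f(4) = 3.
Linear factors from roots: (θ - 2).
Complete factorization: f(θ) = (θ - 2)^2·(θ² - 2θ - 1).
Factor degrees with multiplicity: 1 + 1 + 2 = 4.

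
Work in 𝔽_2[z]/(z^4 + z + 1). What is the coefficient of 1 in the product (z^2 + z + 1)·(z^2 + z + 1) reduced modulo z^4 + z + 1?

Multiply in 𝔽_2[z]: (z^2 + z + 1)·(z^2 + z + 1) = z^4 + z^2 + 1.
Reduce using z^4 ≡ z + 1 (mod z^4 + z + 1).
Reduced: z^2 + z.

0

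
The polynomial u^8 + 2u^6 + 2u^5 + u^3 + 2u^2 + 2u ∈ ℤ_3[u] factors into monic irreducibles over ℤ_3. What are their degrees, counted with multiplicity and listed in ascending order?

1, 1, 1, 2, 3

Write g(u) = u^8 + 2u^6 + 2u^5 + u^3 + 2u^2 + 2u.
Roots in ℤ_3: g(0) = 0 → root; g(1) = 1; g(2) = 0 → root.
Linear factors from roots: (u), (u + 1).
Complete factorization: g(u) = (u)·(u + 1)^2·(u^2 + 1)·(u^3 + u^2 + u + 2).
Factor degrees with multiplicity: 1 + 1 + 1 + 2 + 3 = 8.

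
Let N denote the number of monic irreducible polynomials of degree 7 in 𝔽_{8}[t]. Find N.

By the necklace-counting formula, N_8(7) = (1/7) Σ_{d|7} μ(7/d)·8^d.
Divisors of 7: 1, 7; μ(7/d) for each: -1, 1.
Σ = − 8^1 + 8^7 = 2097144.
N = 2097144/7 = 299592.

299592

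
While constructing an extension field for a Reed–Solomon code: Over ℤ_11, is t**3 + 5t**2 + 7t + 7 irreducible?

Yes

Write f(t) = t**3 + 5t**2 + 7t + 7.
Check each element of ℤ_11 for a root: f(0)=7, f(1)=9, f(2)=5, f(3)=1, f(4)=3, f(5)=6, f(6)=5, f(7)=6, f(8)=4, f(9)=5, f(10)=4.
No roots. A degree-3 polynomial over a field with no linear factor is irreducible.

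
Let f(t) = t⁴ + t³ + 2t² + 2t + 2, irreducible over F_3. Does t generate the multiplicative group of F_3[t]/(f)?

Yes

|GF(3^4)^×| = 3^4 − 1 = 80. Prime factorization: 80 = 2^4·5.
f is primitive ⇔ t has order 80 in GF(3)[t]/(f), i.e. t^(80/q) ≠ 1 for each prime q | 80.
t^(40) mod f = 2.
t^(16) mod f = t² + t.
None equal 1, so t has full order 80; f is primitive.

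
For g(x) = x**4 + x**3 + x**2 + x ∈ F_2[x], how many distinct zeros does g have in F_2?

2

Evaluate at each of the 2 elements of F_2:
g(0) = 0 → root; g(1) = 0 → root.
Roots: {0, 1}.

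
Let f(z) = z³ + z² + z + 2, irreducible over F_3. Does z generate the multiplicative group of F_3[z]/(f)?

|GF(3^3)^×| = 3^3 − 1 = 26. Prime factorization: 26 = 2·13.
f is primitive ⇔ z has order 26 in GF(3)[z]/(f), i.e. z^(26/q) ≠ 1 for each prime q | 26.
z^(13) mod f = 1
z^(2) mod f = z².
Since z^(13) = 1, the order of z divides 13 < 26; not primitive.

No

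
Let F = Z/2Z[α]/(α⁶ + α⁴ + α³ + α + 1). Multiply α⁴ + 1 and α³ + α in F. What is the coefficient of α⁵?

0

Multiply in Z/2Z[α]: (α⁴ + 1)·(α³ + α) = α⁷ + α⁵ + α³ + α.
Reduce using α⁶ ≡ α⁴ + α³ + α + 1 (mod α⁶ + α⁴ + α³ + α + 1).
Reduced: α⁴ + α³ + α².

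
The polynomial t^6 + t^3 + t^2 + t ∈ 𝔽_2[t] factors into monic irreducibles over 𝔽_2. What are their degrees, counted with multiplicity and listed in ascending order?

1, 1, 1, 3

Write h(t) = t^6 + t^3 + t^2 + t.
Roots in 𝔽_2: h(0) = 0 → root; h(1) = 0 → root.
Linear factors from roots: (t), (t + 1).
Complete factorization: h(t) = (t)·(t + 1)^2·(t^3 + t + 1).
Factor degrees with multiplicity: 1 + 1 + 1 + 3 = 6.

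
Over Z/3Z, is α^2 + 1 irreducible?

Yes

Write h(α) = α^2 + 1.
Check for roots in Z/3Z: h(0) = 1; h(1) = 2; h(2) = 2.
No roots. A degree-2 polynomial over a field with no linear factor is irreducible.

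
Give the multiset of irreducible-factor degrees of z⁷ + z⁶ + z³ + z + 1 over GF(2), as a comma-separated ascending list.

Write g(z) = z⁷ + z⁶ + z³ + z + 1.
Roots in GF(2): g(0) = 1; g(1) = 1.
Complete factorization: g(z) = (z⁷ + z⁶ + z³ + z + 1).
Factor degrees with multiplicity: 7 = 7.

7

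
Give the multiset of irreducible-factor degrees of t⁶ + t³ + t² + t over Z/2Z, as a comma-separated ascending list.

1, 1, 1, 3

Write h(t) = t⁶ + t³ + t² + t.
Roots in Z/2Z: h(0) = 0 → root; h(1) = 0 → root.
Linear factors from roots: (t), (t + 1).
Complete factorization: h(t) = (t)·(t + 1)^2·(t³ + t + 1).
Factor degrees with multiplicity: 1 + 1 + 1 + 3 = 6.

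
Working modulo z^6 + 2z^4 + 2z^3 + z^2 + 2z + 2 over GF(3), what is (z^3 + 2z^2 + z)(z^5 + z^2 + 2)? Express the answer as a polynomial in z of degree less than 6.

z^5 + 2z^4 + z^3 + 2z^2 + 2

Multiply in GF(3)[z]: (z^3 + 2z^2 + z)·(z^5 + z^2 + 2) = z^8 + 2z^7 + z^6 + z^5 + 2z^4 + z^2 + 2z.
Reduce using z^6 ≡ z^4 + z^3 + 2z^2 + z + 1 (mod z^6 + 2z^4 + 2z^3 + z^2 + 2z + 2).
Reduced: z^5 + 2z^4 + z^3 + 2z^2 + 2.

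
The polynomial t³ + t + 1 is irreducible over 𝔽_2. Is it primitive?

Write f(t) = t³ + t + 1.
|GF(2^3)^×| = 2^3 − 1 = 7. Prime factorization: 7 = 7.
f is primitive ⇔ t has order 7 in GF(2)[t]/(f), i.e. t^(7/q) ≠ 1 for each prime q | 7.
t^(1) mod f = t.
None equal 1, so t has full order 7; f is primitive.

Yes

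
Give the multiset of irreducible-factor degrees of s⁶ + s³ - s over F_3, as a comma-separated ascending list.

Write f(s) = s⁶ + s³ - s.
Roots in F_3: f(0) = 0 → root; f(1) = 1; f(2) = 1.
Linear factors from roots: (s).
Complete factorization: f(s) = (s)·(s² - s - 1)·(s³ + s² - s + 1).
Factor degrees with multiplicity: 1 + 2 + 3 = 6.

1, 2, 3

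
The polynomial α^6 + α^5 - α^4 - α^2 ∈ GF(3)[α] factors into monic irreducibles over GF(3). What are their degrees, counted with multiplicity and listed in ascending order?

Write f(α) = α^6 + α^5 - α^4 - α^2.
Roots in GF(3): f(0) = 0 → root; f(1) = 0 → root; f(2) = 1.
Linear factors from roots: (α), (α - 1).
Complete factorization: f(α) = (α - 1)·(α)^2·(α^3 - α^2 + α + 1).
Factor degrees with multiplicity: 1 + 1 + 1 + 3 = 6.

1, 1, 1, 3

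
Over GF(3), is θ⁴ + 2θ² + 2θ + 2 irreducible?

Write P(θ) = θ⁴ + 2θ² + 2θ + 2.
Check for roots in GF(3): P(0) = 2; P(1) = 1; P(2) = 0 → root.
P(2) = 0, so (θ − 2) divides P(θ); P is reducible.

No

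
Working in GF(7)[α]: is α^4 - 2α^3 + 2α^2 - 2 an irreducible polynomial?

Yes

Write g(α) = α^4 - 2α^3 + 2α^2 - 2.
Check for roots in GF(7): g(0) = 5; g(1) = 6; g(2) = 6; g(3) = 1; g(4) = 4; g(5) = 3; g(6) = 3.
No roots, so no linear factors.
Degree-2 irreducible divisors: test the 21 monic irreducibles of degree 2 over GF(7).
None of them divide g (all give nonzero remainder).
No irreducible factor of degree ≤ 2 exists, so g is irreducible over GF(7).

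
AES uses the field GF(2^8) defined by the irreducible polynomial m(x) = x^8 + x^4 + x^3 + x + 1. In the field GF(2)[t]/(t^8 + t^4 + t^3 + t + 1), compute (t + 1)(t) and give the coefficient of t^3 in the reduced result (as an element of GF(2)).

Multiply in GF(2)[t]: (t + 1)·(t) = t^2 + t.
Reduced: t^2 + t.

0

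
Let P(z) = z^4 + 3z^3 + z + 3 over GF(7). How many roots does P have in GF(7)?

Evaluate at each of the 7 elements of GF(7):
P(0) = 3; P(1) = 1; P(2) = 3; P(3) = 0 → root; P(4) = 0 → root; P(5) = 0 → root; P(6) = 0 → root.
Roots: {3, 4, 5, 6}.

4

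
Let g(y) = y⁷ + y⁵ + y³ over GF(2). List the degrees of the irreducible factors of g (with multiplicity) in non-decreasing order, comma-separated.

Roots in GF(2): g(0) = 0 → root; g(1) = 1.
Linear factors from roots: (y).
Complete factorization: g(y) = (y)^3·(y² + y + 1)^2.
Factor degrees with multiplicity: 1 + 1 + 1 + 2 + 2 = 7.

1, 1, 1, 2, 2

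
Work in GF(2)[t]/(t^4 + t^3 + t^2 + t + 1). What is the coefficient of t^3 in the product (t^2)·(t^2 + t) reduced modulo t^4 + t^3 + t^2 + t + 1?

0

Multiply in GF(2)[t]: (t^2)·(t^2 + t) = t^4 + t^3.
Reduce using t^4 ≡ t^3 + t^2 + t + 1 (mod t^4 + t^3 + t^2 + t + 1).
Reduced: t^2 + t + 1.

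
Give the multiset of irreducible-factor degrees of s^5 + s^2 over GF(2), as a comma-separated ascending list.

1, 1, 1, 2

Write g(s) = s^5 + s^2.
Roots in GF(2): g(0) = 0 → root; g(1) = 0 → root.
Linear factors from roots: (s), (s + 1).
Complete factorization: g(s) = (s + 1)·(s)^2·(s^2 + s + 1).
Factor degrees with multiplicity: 1 + 1 + 1 + 2 = 5.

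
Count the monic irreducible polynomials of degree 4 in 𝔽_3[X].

The number of monic irreducibles of degree 4 over GF(3) is (1/4)·Σ_{d∣4} μ(4/d) 3^d.
Divisors of 4: 1, 2, 4; μ(4/d) for each: 0, -1, 1.
Σ = − 3^2 + 3^4 = 72.
N = 72/4 = 18.

18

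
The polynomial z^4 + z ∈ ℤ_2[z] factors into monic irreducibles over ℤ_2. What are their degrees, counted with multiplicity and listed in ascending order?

Write h(z) = z^4 + z.
Roots in ℤ_2: h(0) = 0 → root; h(1) = 0 → root.
Linear factors from roots: (z), (z + 1).
Complete factorization: h(z) = (z)·(z + 1)·(z^2 + z + 1).
Factor degrees with multiplicity: 1 + 1 + 2 = 4.

1, 1, 2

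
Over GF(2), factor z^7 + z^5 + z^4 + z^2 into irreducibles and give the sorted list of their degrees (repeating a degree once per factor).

1, 1, 1, 1, 1, 2

Write h(z) = z^7 + z^5 + z^4 + z^2.
Roots in GF(2): h(0) = 0 → root; h(1) = 0 → root.
Linear factors from roots: (z), (z + 1).
Complete factorization: h(z) = (z)^2·(z + 1)^3·(z^2 + z + 1).
Factor degrees with multiplicity: 1 + 1 + 1 + 1 + 1 + 2 = 7.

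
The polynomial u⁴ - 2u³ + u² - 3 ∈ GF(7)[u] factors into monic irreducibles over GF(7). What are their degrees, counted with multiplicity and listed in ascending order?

2, 2

Write f(u) = u⁴ - 2u³ + u² - 3.
Complete factorization: f(u) = (u² + 2u + 3)·(u² + 3u - 1).
Factor degrees with multiplicity: 2 + 2 = 4.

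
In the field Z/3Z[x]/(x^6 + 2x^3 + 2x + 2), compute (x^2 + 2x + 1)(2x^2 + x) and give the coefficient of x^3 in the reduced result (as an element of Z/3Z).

2

Multiply in Z/3Z[x]: (x^2 + 2x + 1)·(2x^2 + x) = 2x^4 + 2x^3 + x^2 + x.
Reduced: 2x^4 + 2x^3 + x^2 + x.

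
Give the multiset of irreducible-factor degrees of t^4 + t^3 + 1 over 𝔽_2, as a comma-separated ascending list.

4

Write g(t) = t^4 + t^3 + 1.
Roots in 𝔽_2: g(0) = 1; g(1) = 1.
Complete factorization: g(t) = (t^4 + t^3 + 1).
Factor degrees with multiplicity: 4 = 4.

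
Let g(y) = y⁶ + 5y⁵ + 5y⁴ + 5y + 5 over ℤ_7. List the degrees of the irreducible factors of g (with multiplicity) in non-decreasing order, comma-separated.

Linear factors from roots: (y + 6), (y + 3), (y + 2).
Complete factorization: g(y) = (y + 2)·(y + 3)·(y + 6)^2·(y² + 2y + 2).
Factor degrees with multiplicity: 1 + 1 + 1 + 1 + 2 = 6.

1, 1, 1, 1, 2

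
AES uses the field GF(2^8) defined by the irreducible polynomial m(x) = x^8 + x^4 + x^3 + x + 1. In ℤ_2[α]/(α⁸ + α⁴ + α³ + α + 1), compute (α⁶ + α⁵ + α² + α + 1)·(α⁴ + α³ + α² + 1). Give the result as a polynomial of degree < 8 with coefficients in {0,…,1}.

α^7 + α^6 + α^4 + α^3 + α^2 + α + 1

Multiply in ℤ_2[α]: (α⁶ + α⁵ + α² + α + 1)·(α⁴ + α³ + α² + 1) = α¹⁰ + α⁷ + α⁵ + α⁴ + α + 1.
Reduce using α⁸ ≡ α⁴ + α³ + α + 1 (mod α⁸ + α⁴ + α³ + α + 1).
Reduced: α⁷ + α⁶ + α⁴ + α³ + α² + α + 1.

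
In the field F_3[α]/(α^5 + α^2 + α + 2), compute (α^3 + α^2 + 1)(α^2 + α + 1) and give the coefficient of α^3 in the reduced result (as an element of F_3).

Multiply in F_3[α]: (α^3 + α^2 + 1)·(α^2 + α + 1) = α^5 + 2α^4 + 2α^3 + 2α^2 + α + 1.
Reduce using α^5 ≡ 2α^2 + 2α + 1 (mod α^5 + α^2 + α + 2).
Reduced: 2α^4 + 2α^3 + α^2 + 2.

2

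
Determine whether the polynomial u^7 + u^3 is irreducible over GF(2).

No

Write h(u) = u^7 + u^3.
Check for roots in GF(2): h(0) = 0 → root; h(1) = 0 → root.
h(0) = 0, so (u) divides h(u); h is reducible.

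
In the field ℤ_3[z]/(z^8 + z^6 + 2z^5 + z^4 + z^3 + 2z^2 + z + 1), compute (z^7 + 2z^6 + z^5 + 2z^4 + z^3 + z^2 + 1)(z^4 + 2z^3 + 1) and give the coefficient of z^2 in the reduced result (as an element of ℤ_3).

0

Multiply in ℤ_3[z]: (z^7 + 2z^6 + z^5 + 2z^4 + z^3 + z^2 + 1)·(z^4 + 2z^3 + 1) = z^11 + z^10 + 2z^9 + z^8 + 2z^6 + z^2 + 1.
Reduce using z^8 ≡ 2z^6 + z^5 + 2z^4 + 2z^3 + z^2 + 2z + 2 (mod z^8 + z^6 + 2z^5 + z^4 + z^3 + 2z^2 + z + 1).
Reduced: 2z^7 + z^4 + z^3 + z.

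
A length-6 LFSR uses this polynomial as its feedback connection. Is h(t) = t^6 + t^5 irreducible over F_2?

Check for roots in F_2: h(0) = 0 → root; h(1) = 0 → root.
h(0) = 0, so (t) divides h(t); h is reducible.

No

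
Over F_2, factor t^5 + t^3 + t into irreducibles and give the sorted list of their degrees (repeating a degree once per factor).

Write g(t) = t^5 + t^3 + t.
Roots in F_2: g(0) = 0 → root; g(1) = 1.
Linear factors from roots: (t).
Complete factorization: g(t) = (t)·(t^2 + t + 1)^2.
Factor degrees with multiplicity: 1 + 2 + 2 = 5.

1, 2, 2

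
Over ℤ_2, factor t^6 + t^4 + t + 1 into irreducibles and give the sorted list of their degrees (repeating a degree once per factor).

1, 2, 3

Write h(t) = t^6 + t^4 + t + 1.
Roots in ℤ_2: h(0) = 1; h(1) = 0 → root.
Linear factors from roots: (t + 1).
Complete factorization: h(t) = (t + 1)·(t^2 + t + 1)·(t^3 + t + 1).
Factor degrees with multiplicity: 1 + 2 + 3 = 6.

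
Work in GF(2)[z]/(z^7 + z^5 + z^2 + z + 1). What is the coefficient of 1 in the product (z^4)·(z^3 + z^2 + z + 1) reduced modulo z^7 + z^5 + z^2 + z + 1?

1

Multiply in GF(2)[z]: (z^4)·(z^3 + z^2 + z + 1) = z^7 + z^6 + z^5 + z^4.
Reduce using z^7 ≡ z^5 + z^2 + z + 1 (mod z^7 + z^5 + z^2 + z + 1).
Reduced: z^6 + z^4 + z^2 + z + 1.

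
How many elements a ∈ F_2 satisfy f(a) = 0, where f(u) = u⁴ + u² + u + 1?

1

Evaluate at each of the 2 elements of F_2:
f(0) = 1; f(1) = 0 → root.
Roots: {1}.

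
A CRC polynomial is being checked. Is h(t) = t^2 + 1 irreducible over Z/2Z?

Check for roots in Z/2Z: h(0) = 1; h(1) = 0 → root.
h(1) = 0, so (t − 1) divides h(t); h is reducible.

No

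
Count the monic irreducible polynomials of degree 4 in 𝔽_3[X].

By the necklace-counting formula, N_3(4) = (1/4) Σ_{d|4} μ(4/d)·3^d.
Divisors of 4: 1, 2, 4; μ(4/d) for each: 0, -1, 1.
Σ = − 3^2 + 3^4 = 72.
N = 72/4 = 18.

18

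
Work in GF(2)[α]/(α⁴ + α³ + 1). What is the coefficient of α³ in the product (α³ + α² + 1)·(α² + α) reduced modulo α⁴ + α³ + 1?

0

Multiply in GF(2)[α]: (α³ + α² + 1)·(α² + α) = α⁵ + α³ + α² + α.
Reduce using α⁴ ≡ α³ + 1 (mod α⁴ + α³ + 1).
Reduced: α² + 1.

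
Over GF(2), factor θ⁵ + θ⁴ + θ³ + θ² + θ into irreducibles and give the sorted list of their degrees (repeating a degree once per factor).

1, 4

Write f(θ) = θ⁵ + θ⁴ + θ³ + θ² + θ.
Roots in GF(2): f(0) = 0 → root; f(1) = 1.
Linear factors from roots: (θ).
Complete factorization: f(θ) = (θ)·(θ⁴ + θ³ + θ² + θ + 1).
Factor degrees with multiplicity: 1 + 4 = 5.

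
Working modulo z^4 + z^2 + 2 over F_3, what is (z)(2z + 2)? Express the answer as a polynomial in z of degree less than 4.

Multiply in F_3[z]: (z)·(2z + 2) = 2z^2 + 2z.
Reduced: 2z^2 + 2z.

2z^2 + 2z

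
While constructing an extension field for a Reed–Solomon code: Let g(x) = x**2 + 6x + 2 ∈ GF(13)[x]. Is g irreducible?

Check each element of GF(13) for a root: g(0)=2, g(1)=9, g(2)=5, g(3)=3, g(4)=3, g(5)=5, g(6)=9, g(7)=2, g(8)=10, g(9)=7, g(10)=6, g(11)=7, g(12)=10.
No roots. A degree-2 polynomial over a field with no linear factor is irreducible.

Yes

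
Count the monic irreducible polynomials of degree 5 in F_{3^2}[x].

11808

By the necklace-counting formula, N_9(5) = (1/5) Σ_{d|5} μ(5/d)·9^d.
Divisors of 5: 1, 5; μ(5/d) for each: -1, 1.
Σ = − 9^1 + 9^5 = 59040.
N = 59040/5 = 11808.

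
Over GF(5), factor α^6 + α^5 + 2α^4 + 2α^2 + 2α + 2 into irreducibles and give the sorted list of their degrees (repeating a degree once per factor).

Write h(α) = α^6 + α^5 + 2α^4 + 2α^2 + 2α + 2.
Roots in GF(5): h(0) = 2; h(1) = 0 → root; h(2) = 2; h(3) = 0 → root; h(4) = 4.
Linear factors from roots: (α - 1), (α + 2).
Complete factorization: h(α) = (α + 2)·(α - 1)^2·(α^3 + α^2 + 1).
Factor degrees with multiplicity: 1 + 1 + 1 + 3 = 6.

1, 1, 1, 3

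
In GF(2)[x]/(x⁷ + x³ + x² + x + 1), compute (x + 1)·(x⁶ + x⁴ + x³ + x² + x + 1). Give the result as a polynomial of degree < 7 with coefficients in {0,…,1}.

Multiply in GF(2)[x]: (x + 1)·(x⁶ + x⁴ + x³ + x² + x + 1) = x⁷ + x⁶ + x⁵ + 1.
Reduce using x⁷ ≡ x³ + x² + x + 1 (mod x⁷ + x³ + x² + x + 1).
Reduced: x⁶ + x⁵ + x³ + x² + x.

x^6 + x^5 + x^3 + x^2 + x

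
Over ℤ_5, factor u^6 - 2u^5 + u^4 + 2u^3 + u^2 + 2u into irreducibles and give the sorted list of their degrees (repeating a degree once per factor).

1, 1, 1, 1, 2

Write g(u) = u^6 - 2u^5 + u^4 + 2u^3 + u^2 + 2u.
Roots in ℤ_5: g(0) = 0 → root; g(1) = 0 → root; g(2) = 0 → root; g(3) = 3; g(4) = 1.
Linear factors from roots: (u), (u - 1), (u - 2).
Complete factorization: g(u) = (u)·(u - 2)·(u - 1)^2·(u^2 + 2u - 1).
Factor degrees with multiplicity: 1 + 1 + 1 + 1 + 2 = 6.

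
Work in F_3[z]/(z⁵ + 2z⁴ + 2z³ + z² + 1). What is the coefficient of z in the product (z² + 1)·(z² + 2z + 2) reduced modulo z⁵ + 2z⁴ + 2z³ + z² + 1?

Multiply in F_3[z]: (z² + 1)·(z² + 2z + 2) = z⁴ + 2z³ + 2z + 2.
Reduced: z⁴ + 2z³ + 2z + 2.

2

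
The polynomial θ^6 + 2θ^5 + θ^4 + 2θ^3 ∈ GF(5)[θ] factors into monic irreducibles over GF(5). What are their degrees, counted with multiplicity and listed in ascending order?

1, 1, 1, 1, 1, 1

Write h(θ) = θ^6 + 2θ^5 + θ^4 + 2θ^3.
Roots in GF(5): h(0) = 0 → root; h(1) = 1; h(2) = 0 → root; h(3) = 0 → root; h(4) = 3.
Linear factors from roots: (θ), (θ - 2), (θ + 2).
Complete factorization: h(θ) = (θ - 2)·(θ + 2)^2·(θ)^3.
Factor degrees with multiplicity: 1 + 1 + 1 + 1 + 1 + 1 = 6.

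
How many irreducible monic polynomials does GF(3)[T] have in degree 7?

312

By the necklace-counting formula, N_3(7) = (1/7) Σ_{d|7} μ(7/d)·3^d.
Divisors of 7: 1, 7; μ(7/d) for each: -1, 1.
Σ = − 3^1 + 3^7 = 2184.
N = 2184/7 = 312.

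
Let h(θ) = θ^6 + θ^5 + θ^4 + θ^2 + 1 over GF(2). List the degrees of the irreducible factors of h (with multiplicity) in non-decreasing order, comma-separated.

Roots in GF(2): h(0) = 1; h(1) = 1.
Complete factorization: h(θ) = (θ^6 + θ^5 + θ^4 + θ^2 + 1).
Factor degrees with multiplicity: 6 = 6.

6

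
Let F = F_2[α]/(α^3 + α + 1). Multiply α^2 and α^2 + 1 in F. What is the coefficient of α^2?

0

Multiply in F_2[α]: (α^2)·(α^2 + 1) = α^4 + α^2.
Reduce using α^3 ≡ α + 1 (mod α^3 + α + 1).
Reduced: α.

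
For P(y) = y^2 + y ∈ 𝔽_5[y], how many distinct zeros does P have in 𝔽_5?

Evaluate at each of the 5 elements of 𝔽_5:
P(0) = 0 → root; P(1) = 2; P(2) = 1; P(3) = 2; P(4) = 0 → root.
Roots: {0, 4}.

2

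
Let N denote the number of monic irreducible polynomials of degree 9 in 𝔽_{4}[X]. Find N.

29120

Gauss's count: N_{4}(9) = (1/9) Σ_{d|9} μ(9/d)·4^d.
Divisors of 9: 1, 3, 9; μ(9/d) for each: 0, -1, 1.
Σ = − 4^3 + 4^9 = 262080.
N = 262080/9 = 29120.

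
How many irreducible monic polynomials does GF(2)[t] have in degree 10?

The number of monic irreducibles of degree 10 over GF(2) is (1/10)·Σ_{d∣10} μ(10/d) 2^d.
Divisors of 10: 1, 2, 5, 10; μ(10/d) for each: 1, -1, -1, 1.
Σ = 2^1 − 2^2 − 2^5 + 2^10 = 990.
N = 990/10 = 99.

99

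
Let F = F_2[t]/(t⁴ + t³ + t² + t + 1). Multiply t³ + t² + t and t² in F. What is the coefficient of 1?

0

Multiply in F_2[t]: (t³ + t² + t)·(t²) = t⁵ + t⁴ + t³.
Reduce using t⁴ ≡ t³ + t² + t + 1 (mod t⁴ + t³ + t² + t + 1).
Reduced: t² + t.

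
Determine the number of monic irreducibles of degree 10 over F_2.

The number of monic irreducibles of degree 10 over GF(2) is (1/10)·Σ_{d∣10} μ(10/d) 2^d.
Divisors of 10: 1, 2, 5, 10; μ(10/d) for each: 1, -1, -1, 1.
Σ = 2^1 − 2^2 − 2^5 + 2^10 = 990.
N = 990/10 = 99.

99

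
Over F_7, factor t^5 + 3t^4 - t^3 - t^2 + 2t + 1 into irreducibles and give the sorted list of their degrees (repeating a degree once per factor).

5

Write f(t) = t^5 + 3t^4 - t^3 - t^2 + 2t + 1.
Complete factorization: f(t) = (t^5 + 3t^4 - t^3 - t^2 + 2t + 1).
Factor degrees with multiplicity: 5 = 5.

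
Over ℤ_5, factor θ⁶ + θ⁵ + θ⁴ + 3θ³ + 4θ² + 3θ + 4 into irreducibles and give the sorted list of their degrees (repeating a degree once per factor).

Write f(θ) = θ⁶ + θ⁵ + θ⁴ + 3θ³ + 4θ² + 3θ + 4.
Roots in ℤ_5: f(0) = 4; f(1) = 2; f(2) = 2; f(3) = 3; f(4) = 3.
Complete factorization: f(θ) = (θ² + 4θ + 2)·(θ⁴ + 2θ³ + θ² + 2).
Factor degrees with multiplicity: 2 + 4 = 6.

2, 4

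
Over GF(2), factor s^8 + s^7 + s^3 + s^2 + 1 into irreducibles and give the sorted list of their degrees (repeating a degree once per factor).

Write g(s) = s^8 + s^7 + s^3 + s^2 + 1.
Roots in GF(2): g(0) = 1; g(1) = 1.
Complete factorization: g(s) = (s^8 + s^7 + s^3 + s^2 + 1).
Factor degrees with multiplicity: 8 = 8.

8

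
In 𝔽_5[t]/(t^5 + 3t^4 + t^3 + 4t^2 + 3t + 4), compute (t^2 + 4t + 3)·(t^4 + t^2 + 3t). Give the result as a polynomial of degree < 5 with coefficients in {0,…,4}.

Multiply in 𝔽_5[t]: (t^2 + 4t + 3)·(t^4 + t^2 + 3t) = t^6 + 4t^5 + 4t^4 + 2t^3 + 4t.
Reduce using t^5 ≡ 2t^4 + 4t^3 + t^2 + 2t + 1 (mod t^5 + 3t^4 + t^3 + 4t^2 + 3t + 4).
Reduced: 2t^3 + 3t^2 + 2t + 1.

2t^3 + 3t^2 + 2t + 1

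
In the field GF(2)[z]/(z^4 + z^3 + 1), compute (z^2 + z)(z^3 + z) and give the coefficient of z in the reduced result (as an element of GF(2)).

Multiply in GF(2)[z]: (z^2 + z)·(z^3 + z) = z^5 + z^4 + z^3 + z^2.
Reduce using z^4 ≡ z^3 + 1 (mod z^4 + z^3 + 1).
Reduced: z^3 + z^2 + z.

1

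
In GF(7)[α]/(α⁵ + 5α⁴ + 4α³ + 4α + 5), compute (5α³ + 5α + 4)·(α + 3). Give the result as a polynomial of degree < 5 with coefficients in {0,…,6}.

5α^4 + α^3 + 5α^2 + 5α + 5

Multiply in GF(7)[α]: (5α³ + 5α + 4)·(α + 3) = 5α⁴ + α³ + 5α² + 5α + 5.
Reduced: 5α⁴ + α³ + 5α² + 5α + 5.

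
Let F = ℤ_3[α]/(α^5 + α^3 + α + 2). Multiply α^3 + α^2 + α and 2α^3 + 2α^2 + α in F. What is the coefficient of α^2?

Multiply in ℤ_3[α]: (α^3 + α^2 + α)·(2α^3 + 2α^2 + α) = 2α^6 + α^5 + 2α^4 + α^2.
Reduce using α^5 ≡ 2α^3 + 2α + 1 (mod α^5 + α^3 + α + 2).
Reduced: 2α^3 + 2α^2 + α + 1.

2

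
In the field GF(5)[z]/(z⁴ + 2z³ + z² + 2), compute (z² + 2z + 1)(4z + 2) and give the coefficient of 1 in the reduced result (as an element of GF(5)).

Multiply in GF(5)[z]: (z² + 2z + 1)·(4z + 2) = 4z³ + 3z + 2.
Reduced: 4z³ + 3z + 2.

2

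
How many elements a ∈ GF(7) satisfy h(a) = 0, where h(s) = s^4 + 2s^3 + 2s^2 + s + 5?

Evaluate at each of the 7 elements of GF(7):
h(0) = 5; h(1) = 4; h(2) = 5; h(3) = 0 → root; h(4) = 5; h(5) = 4; h(6) = 5.
Roots: {3}.

1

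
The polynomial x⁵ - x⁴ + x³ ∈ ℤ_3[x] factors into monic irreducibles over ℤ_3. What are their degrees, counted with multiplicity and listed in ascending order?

Write h(x) = x⁵ - x⁴ + x³.
Roots in ℤ_3: h(0) = 0 → root; h(1) = 1; h(2) = 0 → root.
Linear factors from roots: (x), (x + 1).
Complete factorization: h(x) = (x + 1)^2·(x)^3.
Factor degrees with multiplicity: 1 + 1 + 1 + 1 + 1 = 5.

1, 1, 1, 1, 1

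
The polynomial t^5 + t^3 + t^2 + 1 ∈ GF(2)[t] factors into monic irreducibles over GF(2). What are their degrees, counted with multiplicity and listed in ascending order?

Write f(t) = t^5 + t^3 + t^2 + 1.
Roots in GF(2): f(0) = 1; f(1) = 0 → root.
Linear factors from roots: (t + 1).
Complete factorization: f(t) = (t + 1)^3·(t^2 + t + 1).
Factor degrees with multiplicity: 1 + 1 + 1 + 2 = 5.

1, 1, 1, 2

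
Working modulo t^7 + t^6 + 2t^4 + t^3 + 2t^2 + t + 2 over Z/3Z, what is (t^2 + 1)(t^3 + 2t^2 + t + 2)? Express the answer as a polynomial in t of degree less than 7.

t^5 + 2t^4 + 2t^3 + t^2 + t + 2

Multiply in Z/3Z[t]: (t^2 + 1)·(t^3 + 2t^2 + t + 2) = t^5 + 2t^4 + 2t^3 + t^2 + t + 2.
Reduced: t^5 + 2t^4 + 2t^3 + t^2 + t + 2.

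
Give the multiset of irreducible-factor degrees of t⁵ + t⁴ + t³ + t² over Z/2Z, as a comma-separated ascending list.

Write h(t) = t⁵ + t⁴ + t³ + t².
Roots in Z/2Z: h(0) = 0 → root; h(1) = 0 → root.
Linear factors from roots: (t), (t + 1).
Complete factorization: h(t) = (t)^2·(t + 1)^3.
Factor degrees with multiplicity: 1 + 1 + 1 + 1 + 1 = 5.

1, 1, 1, 1, 1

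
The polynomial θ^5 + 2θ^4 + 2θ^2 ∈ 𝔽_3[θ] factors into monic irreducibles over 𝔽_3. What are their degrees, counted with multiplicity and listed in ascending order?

Write h(θ) = θ^5 + 2θ^4 + 2θ^2.
Roots in 𝔽_3: h(0) = 0 → root; h(1) = 2; h(2) = 0 → root.
Linear factors from roots: (θ), (θ + 1).
Complete factorization: h(θ) = (θ + 1)·(θ)^2·(θ^2 + θ + 2).
Factor degrees with multiplicity: 1 + 1 + 1 + 2 = 5.

1, 1, 1, 2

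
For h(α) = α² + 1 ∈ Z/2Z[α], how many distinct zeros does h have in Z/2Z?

1

Evaluate at each of the 2 elements of Z/2Z:
h(0) = 1; h(1) = 0 → root.
Roots: {1}.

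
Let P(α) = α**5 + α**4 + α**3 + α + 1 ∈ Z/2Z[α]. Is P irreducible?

Check for roots in Z/2Z: P(0) = 1; P(1) = 1.
No roots, so no linear factors.
Monic irreducibles of degree 2 over GF(2): α**2 + α + 1.
None of them divide P (all give nonzero remainder).
No irreducible factor of degree ≤ 2 exists, so P is irreducible over GF(2).

Yes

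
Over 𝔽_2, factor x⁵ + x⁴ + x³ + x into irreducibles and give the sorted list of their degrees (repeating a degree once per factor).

1, 1, 3

Write f(x) = x⁵ + x⁴ + x³ + x.
Roots in 𝔽_2: f(0) = 0 → root; f(1) = 0 → root.
Linear factors from roots: (x), (x + 1).
Complete factorization: f(x) = (x)·(x + 1)·(x³ + x + 1).
Factor degrees with multiplicity: 1 + 1 + 3 = 5.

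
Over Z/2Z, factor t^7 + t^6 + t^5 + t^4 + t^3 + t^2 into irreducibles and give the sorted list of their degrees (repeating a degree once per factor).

1, 1, 1, 2, 2

Write f(t) = t^7 + t^6 + t^5 + t^4 + t^3 + t^2.
Roots in Z/2Z: f(0) = 0 → root; f(1) = 0 → root.
Linear factors from roots: (t), (t + 1).
Complete factorization: f(t) = (t + 1)·(t)^2·(t^2 + t + 1)^2.
Factor degrees with multiplicity: 1 + 1 + 1 + 2 + 2 = 7.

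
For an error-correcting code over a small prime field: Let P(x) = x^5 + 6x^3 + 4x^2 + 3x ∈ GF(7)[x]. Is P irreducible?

Check for roots in GF(7): P(0) = 0 → root; P(1) = 0 → root; P(2) = 4; P(3) = 2; P(4) = 0 → root; P(5) = 0 → root; P(6) = 1.
P(0) = 0, so (x) divides P(x); P is reducible.

No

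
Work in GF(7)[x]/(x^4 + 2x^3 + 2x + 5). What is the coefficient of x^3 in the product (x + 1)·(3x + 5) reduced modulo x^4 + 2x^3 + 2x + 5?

Multiply in GF(7)[x]: (x + 1)·(3x + 5) = 3x^2 + x + 5.
Reduced: 3x^2 + x + 5.

0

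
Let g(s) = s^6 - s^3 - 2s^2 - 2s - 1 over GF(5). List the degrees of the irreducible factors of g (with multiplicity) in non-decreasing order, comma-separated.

1, 2, 3

Roots in GF(5): g(0) = 4; g(1) = 0 → root; g(2) = 3; g(3) = 2; g(4) = 1.
Linear factors from roots: (s - 1).
Complete factorization: g(s) = (s - 1)·(s^2 + 2)·(s^3 + s^2 - s - 2).
Factor degrees with multiplicity: 1 + 2 + 3 = 6.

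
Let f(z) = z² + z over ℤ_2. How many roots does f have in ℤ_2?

2

Evaluate at each of the 2 elements of ℤ_2:
f(0) = 0 → root; f(1) = 0 → root.
Roots: {0, 1}.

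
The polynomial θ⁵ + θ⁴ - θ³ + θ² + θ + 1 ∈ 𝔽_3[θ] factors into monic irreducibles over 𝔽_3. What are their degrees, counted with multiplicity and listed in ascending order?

Write f(θ) = θ⁵ + θ⁴ - θ³ + θ² + θ + 1.
Roots in 𝔽_3: f(0) = 1; f(1) = 1; f(2) = 2.
Complete factorization: f(θ) = (θ⁵ + θ⁴ - θ³ + θ² + θ + 1).
Factor degrees with multiplicity: 5 = 5.

5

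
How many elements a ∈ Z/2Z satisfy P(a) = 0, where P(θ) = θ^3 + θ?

2

Evaluate at each of the 2 elements of Z/2Z:
P(0) = 0 → root; P(1) = 0 → root.
Roots: {0, 1}.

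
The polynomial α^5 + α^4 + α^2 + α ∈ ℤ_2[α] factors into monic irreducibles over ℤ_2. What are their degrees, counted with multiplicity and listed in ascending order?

Write f(α) = α^5 + α^4 + α^2 + α.
Roots in ℤ_2: f(0) = 0 → root; f(1) = 0 → root.
Linear factors from roots: (α), (α + 1).
Complete factorization: f(α) = (α)·(α + 1)^2·(α^2 + α + 1).
Factor degrees with multiplicity: 1 + 1 + 1 + 2 = 5.

1, 1, 1, 2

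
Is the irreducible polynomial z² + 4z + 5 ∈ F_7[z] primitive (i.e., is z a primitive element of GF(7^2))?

Write f(z) = z² + 4z + 5.
|GF(7^2)^×| = 7^2 − 1 = 48. Prime factorization: 48 = 2^4·3.
f is primitive ⇔ z has order 48 in GF(7)[z]/(f), i.e. z^(48/q) ≠ 1 for each prime q | 48.
z^(24) mod f = 6.
z^(16) mod f = 4.
None equal 1, so z has full order 48; f is primitive.

Yes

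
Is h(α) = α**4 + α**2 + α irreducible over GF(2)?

No

Check for roots in GF(2): h(0) = 0 → root; h(1) = 1.
h(0) = 0, so (α) divides h(α); h is reducible.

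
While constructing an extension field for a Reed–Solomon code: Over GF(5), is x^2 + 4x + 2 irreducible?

Write P(x) = x^2 + 4x + 2.
Check for roots in GF(5): P(0) = 2; P(1) = 2; P(2) = 4; P(3) = 3; P(4) = 4.
No roots. A degree-2 polynomial over a field with no linear factor is irreducible.

Yes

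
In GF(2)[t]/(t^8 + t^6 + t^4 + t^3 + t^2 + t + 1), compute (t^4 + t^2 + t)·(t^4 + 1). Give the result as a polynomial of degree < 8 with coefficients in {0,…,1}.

Multiply in GF(2)[t]: (t^4 + t^2 + t)·(t^4 + 1) = t^8 + t^6 + t^5 + t^4 + t^2 + t.
Reduce using t^8 ≡ t^6 + t^4 + t^3 + t^2 + t + 1 (mod t^8 + t^6 + t^4 + t^3 + t^2 + t + 1).
Reduced: t^5 + t^3 + 1.

t^5 + t^3 + 1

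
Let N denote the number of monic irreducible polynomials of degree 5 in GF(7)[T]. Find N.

x^(7^5) − x is the product of all monic irreducibles of degree dividing 5; Möbius inversion gives N = (1/5) Σ μ(5/d)·7^d.
Divisors of 5: 1, 5; μ(5/d) for each: -1, 1.
Σ = − 7^1 + 7^5 = 16800.
N = 16800/5 = 3360.

3360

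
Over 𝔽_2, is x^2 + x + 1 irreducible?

Yes

Write P(x) = x^2 + x + 1.
Check for roots in 𝔽_2: P(0) = 1; P(1) = 1.
No roots. A degree-2 polynomial over a field with no linear factor is irreducible.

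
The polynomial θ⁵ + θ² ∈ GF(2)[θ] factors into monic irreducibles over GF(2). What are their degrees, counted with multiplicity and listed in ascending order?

1, 1, 1, 2

Write h(θ) = θ⁵ + θ².
Roots in GF(2): h(0) = 0 → root; h(1) = 0 → root.
Linear factors from roots: (θ), (θ + 1).
Complete factorization: h(θ) = (θ + 1)·(θ)^2·(θ² + θ + 1).
Factor degrees with multiplicity: 1 + 1 + 1 + 2 = 5.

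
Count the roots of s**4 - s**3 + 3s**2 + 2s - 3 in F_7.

Write h(s) = s**4 - s**3 + 3s**2 + 2s - 3.
Evaluate at each of the 7 elements of F_7:
h(0) = 4; h(1) = 2; h(2) = 0 → root; h(3) = 0 → root; h(4) = 0 → root; h(5) = 1; h(6) = 0 → root.
Roots: {2, 3, 4, 6}.

4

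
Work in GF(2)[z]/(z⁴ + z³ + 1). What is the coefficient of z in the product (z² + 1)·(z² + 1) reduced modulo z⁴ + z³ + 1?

0

Multiply in GF(2)[z]: (z² + 1)·(z² + 1) = z⁴ + 1.
Reduce using z⁴ ≡ z³ + 1 (mod z⁴ + z³ + 1).
Reduced: z³.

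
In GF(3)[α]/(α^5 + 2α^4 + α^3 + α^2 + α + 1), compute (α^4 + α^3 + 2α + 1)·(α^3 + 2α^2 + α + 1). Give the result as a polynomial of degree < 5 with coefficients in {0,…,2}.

Multiply in GF(3)[α]: (α^4 + α^3 + 2α + 1)·(α^3 + 2α^2 + α + 1) = α^7 + α^4 + α^2 + 1.
Reduce using α^5 ≡ α^4 + 2α^3 + 2α^2 + 2α + 2 (mod α^5 + 2α^4 + α^3 + α^2 + α + 1).
Reduced: 2α^4 + α^3 + 2α^2 + 2α + 1.

2α^4 + α^3 + 2α^2 + 2α + 1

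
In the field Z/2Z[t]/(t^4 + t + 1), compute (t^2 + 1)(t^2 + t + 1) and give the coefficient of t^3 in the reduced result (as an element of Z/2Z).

1

Multiply in Z/2Z[t]: (t^2 + 1)·(t^2 + t + 1) = t^4 + t^3 + t + 1.
Reduce using t^4 ≡ t + 1 (mod t^4 + t + 1).
Reduced: t^3.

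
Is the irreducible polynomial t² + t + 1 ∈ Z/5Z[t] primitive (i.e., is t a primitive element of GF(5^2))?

Write f(t) = t² + t + 1.
|GF(5^2)^×| = 5^2 − 1 = 24. Prime factorization: 24 = 2^3·3.
f is primitive ⇔ t has order 24 in GF(5)[t]/(f), i.e. t^(24/q) ≠ 1 for each prime q | 24.
t^(12) mod f = 1
t^(8) mod f = 4t + 4.
Since t^(12) = 1, the order of t divides 12 < 24; not primitive.

No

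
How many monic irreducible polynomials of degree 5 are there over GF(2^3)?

x^(8^5) − x is the product of all monic irreducibles of degree dividing 5; Möbius inversion gives N = (1/5) Σ μ(5/d)·8^d.
Divisors of 5: 1, 5; μ(5/d) for each: -1, 1.
Σ = − 8^1 + 8^5 = 32760.
N = 32760/5 = 6552.

6552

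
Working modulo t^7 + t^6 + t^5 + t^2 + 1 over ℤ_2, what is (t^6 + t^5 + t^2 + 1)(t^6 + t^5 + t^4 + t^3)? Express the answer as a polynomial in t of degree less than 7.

t^5 + t^4 + t^2 + t

Multiply in ℤ_2[t]: (t^6 + t^5 + t^2 + 1)·(t^6 + t^5 + t^4 + t^3) = t^12 + t^7 + t^4 + t^3.
Reduce using t^7 ≡ t^6 + t^5 + t^2 + 1 (mod t^7 + t^6 + t^5 + t^2 + 1).
Reduced: t^5 + t^4 + t^2 + t.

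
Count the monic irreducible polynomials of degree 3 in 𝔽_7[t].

Gauss's count: N_{7}(3) = (1/3) Σ_{d|3} μ(3/d)·7^d.
Divisors of 3: 1, 3; μ(3/d) for each: -1, 1.
Σ = − 7^1 + 7^3 = 336.
N = 336/3 = 112.

112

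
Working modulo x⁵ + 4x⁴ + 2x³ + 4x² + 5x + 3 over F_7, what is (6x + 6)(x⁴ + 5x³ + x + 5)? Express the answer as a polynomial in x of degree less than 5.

5x^4 + 4x^3 + 3x^2 + 6x + 5

Multiply in F_7[x]: (6x + 6)·(x⁴ + 5x³ + x + 5) = 6x⁵ + x⁴ + 2x³ + 6x² + x + 2.
Reduce using x⁵ ≡ 3x⁴ + 5x³ + 3x² + 2x + 4 (mod x⁵ + 4x⁴ + 2x³ + 4x² + 5x + 3).
Reduced: 5x⁴ + 4x³ + 3x² + 6x + 5.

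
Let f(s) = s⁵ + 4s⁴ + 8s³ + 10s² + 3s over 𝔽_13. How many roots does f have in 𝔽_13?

5

Evaluate at each of the 13 elements of 𝔽_13:
f(0) = 0 → root; f(1) = 0 → root; f(2) = 11; f(3) = 11; f(4) = 2; f(5) = 0 → root; f(6) = 12; f(7) = 0 → root; f(8) = 1; f(9) = 0 → root; f(10) = 11; f(11) = 2; f(12) = 2.
Roots: {0, 1, 5, 7, 9}.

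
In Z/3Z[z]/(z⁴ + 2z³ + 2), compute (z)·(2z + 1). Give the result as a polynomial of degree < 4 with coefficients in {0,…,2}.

Multiply in Z/3Z[z]: (z)·(2z + 1) = 2z² + z.
Reduced: 2z² + z.

2z^2 + z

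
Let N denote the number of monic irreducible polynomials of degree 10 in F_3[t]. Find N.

5880

x^(3^10) − x is the product of all monic irreducibles of degree dividing 10; Möbius inversion gives N = (1/10) Σ μ(10/d)·3^d.
Divisors of 10: 1, 2, 5, 10; μ(10/d) for each: 1, -1, -1, 1.
Σ = 3^1 − 3^2 − 3^5 + 3^10 = 58800.
N = 58800/10 = 5880.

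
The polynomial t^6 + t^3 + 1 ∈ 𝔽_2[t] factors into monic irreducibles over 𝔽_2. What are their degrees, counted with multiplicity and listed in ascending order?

6

Write f(t) = t^6 + t^3 + 1.
Roots in 𝔽_2: f(0) = 1; f(1) = 1.
Complete factorization: f(t) = (t^6 + t^3 + 1).
Factor degrees with multiplicity: 6 = 6.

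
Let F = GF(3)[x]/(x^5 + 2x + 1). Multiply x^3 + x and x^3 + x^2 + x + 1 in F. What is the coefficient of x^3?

2

Multiply in GF(3)[x]: (x^3 + x)·(x^3 + x^2 + x + 1) = x^6 + x^5 + 2x^4 + 2x^3 + x^2 + x.
Reduce using x^5 ≡ x + 2 (mod x^5 + 2x + 1).
Reduced: 2x^4 + 2x^3 + 2x^2 + x + 2.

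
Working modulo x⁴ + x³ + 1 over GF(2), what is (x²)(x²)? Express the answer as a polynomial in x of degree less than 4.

x^3 + 1

Multiply in GF(2)[x]: (x²)·(x²) = x⁴.
Reduce using x⁴ ≡ x³ + 1 (mod x⁴ + x³ + 1).
Reduced: x³ + 1.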